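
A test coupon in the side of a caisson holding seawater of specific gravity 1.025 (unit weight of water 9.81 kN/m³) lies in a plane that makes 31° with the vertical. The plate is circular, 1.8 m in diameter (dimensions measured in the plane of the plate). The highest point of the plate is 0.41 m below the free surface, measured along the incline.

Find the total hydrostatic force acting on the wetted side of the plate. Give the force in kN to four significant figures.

F ≈ 28.73 kN

γ = 1.025 × 9.81 = 10.05525 kN/m³.
The plate makes 31° with the vertical, i.e. θ = 90° − 31° = 59° to the horizontal. Measuring y along the incline from the free-surface line, vertical depth h = y·sinθ with sinθ = 0.857167.
The centroid is at the centre, 0.9 m below the top of the plate, so y_c = 0.41 + 0.9 = 1.31 m and h_c = 1.31 × 0.857167 = 1.12289 m.
A = π(0.9)² = 2.54469 m².
Resultant F = γ·h_c·A = 10.05525 × 1.12289 × 2.54469 = 28.7319 kN.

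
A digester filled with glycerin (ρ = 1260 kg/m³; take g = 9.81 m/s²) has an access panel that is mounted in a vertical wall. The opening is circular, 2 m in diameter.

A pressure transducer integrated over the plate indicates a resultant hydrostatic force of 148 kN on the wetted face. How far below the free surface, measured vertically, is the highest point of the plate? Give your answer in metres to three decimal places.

γ = ρg = 1260 × 9.81 / 1000 = 12.3606 kN/m³.
A = π(1)² = 3.14159 m².
From F = γ·h_c·A, the centroid depth is h_c = 148/(12.3606 × 3.14159) = 3.8113 m.
The centroid is at the centre, 1 m below the top of the plate, so the highest point sits at h_top = 3.8113 − 1 = 2.8113 m below the surface.

d_top ≈ 2.811 m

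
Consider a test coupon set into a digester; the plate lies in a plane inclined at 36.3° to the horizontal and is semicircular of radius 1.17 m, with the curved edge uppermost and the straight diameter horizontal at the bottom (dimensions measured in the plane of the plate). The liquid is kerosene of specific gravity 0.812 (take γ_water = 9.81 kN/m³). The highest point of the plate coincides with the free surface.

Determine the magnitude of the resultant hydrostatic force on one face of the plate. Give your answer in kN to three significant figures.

γ = 0.812 × 9.81 = 7.96572 kN/m³.
Let θ = 36.3° be the plate's angle to the horizontal; measure y along the incline from where the plane meets the free surface. Vertical depth h = y·sinθ with sinθ = 0.592013.
The centroid lies 4r/(3π) = 0.496563 m above the diameter, so r − 4r/(3π) = 1.17 − 0.496563 = 0.673437 m below the topmost point, so y_c = 0.673437 m and h_c = 0.673437 × 0.592013 = 0.398683 m.
A = πr²/2 = π × 1.17²/2 = 2.15026 m².
Resultant F = γ·h_c·A = 7.96572 × 0.398683 × 2.15026 = 6.82879 kN.

F ≈ 6.83 kN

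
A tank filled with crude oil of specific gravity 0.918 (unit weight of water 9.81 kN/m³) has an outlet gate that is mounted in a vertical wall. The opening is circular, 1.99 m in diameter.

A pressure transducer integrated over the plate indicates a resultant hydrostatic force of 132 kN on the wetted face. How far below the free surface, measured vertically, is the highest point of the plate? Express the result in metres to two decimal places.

d_top ≈ 3.72 m

γ = 0.918 × 9.81 = 9.00558 kN/m³.
A = π(0.995)² = 3.11026 m².
From F = γ·h_c·A, the centroid depth is h_c = 132/(9.00558 × 3.11026) = 4.71265 m.
The centroid is at the centre, 0.995 m below the top of the plate, so the highest point sits at h_top = 4.71265 − 0.995 = 3.71765 m below the surface.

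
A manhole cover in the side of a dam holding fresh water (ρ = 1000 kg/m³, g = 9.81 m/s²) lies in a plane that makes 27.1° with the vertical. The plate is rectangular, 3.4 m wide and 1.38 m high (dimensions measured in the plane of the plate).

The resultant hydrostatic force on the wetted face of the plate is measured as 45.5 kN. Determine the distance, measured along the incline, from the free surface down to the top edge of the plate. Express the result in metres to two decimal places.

γ = ρg = 1000 × 9.81 = 9810 N/m³ = 9.81 kN/m³.
A = 3.4 × 1.38 = 4.692 m².
From F = γ·h_c·A, the centroid depth is h_c = 45.5/(9.81 × 4.692) = 0.988518 m.
The plate makes 27.1° with the vertical, i.e. θ = 90° − 27.1° = 62.9° to the horizontal. Measuring y along the incline from the free-surface line, vertical depth h = y·sinθ with sinθ = 0.890213.
Along the incline, y_c = h_c/sinθ = 0.988518/0.890213 = 1.11043 m.
The centroid lies 1.38/2 = 0.69 m below the top edge, so the top edge sits at y_top = 1.11043 − 0.69 = 0.42043 m along the incline.

y_top ≈ 0.42 m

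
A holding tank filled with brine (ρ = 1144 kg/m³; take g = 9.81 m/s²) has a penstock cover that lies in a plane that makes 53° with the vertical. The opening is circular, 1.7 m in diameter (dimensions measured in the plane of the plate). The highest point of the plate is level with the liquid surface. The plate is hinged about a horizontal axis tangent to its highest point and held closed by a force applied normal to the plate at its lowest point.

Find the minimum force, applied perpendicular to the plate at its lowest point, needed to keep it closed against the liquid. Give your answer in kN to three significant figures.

γ = ρg = 1144 × 9.81 / 1000 = 11.22264 kN/m³.
The plate makes 53° with the vertical, i.e. θ = 90° − 53° = 37° to the horizontal. Measuring y along the incline from the free-surface line, vertical depth h = y·sinθ with sinθ = 0.601815.
The centroid is at the centre, 0.85 m below the top of the plate, so y_c = 0.85 m and h_c = 0.85 × 0.601815 = 0.511543 m.
A = π(0.85)² = 2.2698 m².
Resultant F = γ·h_c·A = 11.22264 × 0.511543 × 2.2698 = 13.0306 kN.
I_c = πr⁴/4 = π × 0.85⁴/4 = 0.409983 m⁴.
Centre of pressure: y_p = y_c + I_c/(y_c·A) = 0.85 + 0.409983/(0.85 × 2.2698) = 0.85 + 0.2125 = 1.0625 m along the plane.
The resultant acts 0.85 + 0.2125 = 1.0625 m (along the plate) below the hinge at the top edge, so the moment about the hinge is M = F × 1.0625 = 13.0306 × 1.0625 = 13.845 kN·m.
A normal force at the bottom, 1.7 m from the hinge, must supply this moment: P = 13.845/1.7 = 8.14412 kN.

P ≈ 8.14 kN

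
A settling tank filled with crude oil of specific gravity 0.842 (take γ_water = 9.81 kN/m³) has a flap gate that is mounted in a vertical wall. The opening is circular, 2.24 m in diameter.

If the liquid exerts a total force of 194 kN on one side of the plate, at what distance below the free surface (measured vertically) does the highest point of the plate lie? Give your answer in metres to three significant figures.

d_top ≈ 4.84 m

γ = 0.842 × 9.81 = 8.26002 kN/m³.
A = π(1.12)² = 3.94081 m².
From F = γ·h_c·A, the centroid depth is h_c = 194/(8.26002 × 3.94081) = 5.95985 m.
The centroid is at the centre, 1.12 m below the top of the plate, so the highest point sits at h_top = 5.95985 − 1.12 = 4.83985 m below the surface.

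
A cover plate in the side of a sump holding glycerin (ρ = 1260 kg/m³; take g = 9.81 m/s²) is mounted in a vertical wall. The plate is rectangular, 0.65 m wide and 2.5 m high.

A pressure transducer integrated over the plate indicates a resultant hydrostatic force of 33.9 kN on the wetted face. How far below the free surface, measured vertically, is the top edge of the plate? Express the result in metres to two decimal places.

γ = ρg = 1260 × 9.81 / 1000 = 12.3606 kN/m³.
A = 0.65 × 2.5 = 1.625 m².
From F = γ·h_c·A, the centroid depth is h_c = 33.9/(12.3606 × 1.625) = 1.68774 m.
The centroid lies 2.5/2 = 1.25 m below the top edge, so the top edge sits at h_top = 1.68774 − 1.25 = 0.43774 m below the surface.

d_top ≈ 0.44 m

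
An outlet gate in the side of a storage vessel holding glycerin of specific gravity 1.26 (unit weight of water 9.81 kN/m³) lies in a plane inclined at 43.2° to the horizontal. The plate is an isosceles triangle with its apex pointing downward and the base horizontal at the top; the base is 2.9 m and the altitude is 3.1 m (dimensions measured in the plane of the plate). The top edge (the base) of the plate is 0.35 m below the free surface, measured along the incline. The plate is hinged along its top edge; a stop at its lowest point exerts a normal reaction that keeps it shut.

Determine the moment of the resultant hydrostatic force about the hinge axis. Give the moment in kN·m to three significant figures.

γ = 1.26 × 9.81 = 12.3606 kN/m³.
Let θ = 43.2° be the plate's angle to the horizontal; measure y along the incline from where the plane meets the free surface. Vertical depth h = y·sinθ with sinθ = 0.684547.
With the apex down, the centroid sits h/3 = 3.1/3 = 1.03333 m below the base (the top edge), so y_c = 0.35 + 1.03333 = 1.38333 m and h_c = 1.38333 × 0.684547 = 0.946954 m.
A = ½ × 2.9 × 3.1 = 4.495 m².
Resultant F = γ·h_c·A = 12.3606 × 0.946954 × 4.495 = 52.6136 kN.
I_c = b·h³/36 = 2.9 × 3.1³/36 = 2.39983 m⁴.
Centre of pressure: y_p = y_c + I_c/(y_c·A) = 1.38333 + 2.39983/(1.38333 × 4.495) = 1.38333 + 0.385945 = 1.76927 m along the plane.
The resultant acts 1.03333 + 0.385945 = 1.41928 m (along the plate) below the hinge at the top edge, so the moment about the hinge is M = F × 1.41928 = 52.6136 × 1.41928 = 74.6734 kN·m.

M ≈ 74.7 kN·m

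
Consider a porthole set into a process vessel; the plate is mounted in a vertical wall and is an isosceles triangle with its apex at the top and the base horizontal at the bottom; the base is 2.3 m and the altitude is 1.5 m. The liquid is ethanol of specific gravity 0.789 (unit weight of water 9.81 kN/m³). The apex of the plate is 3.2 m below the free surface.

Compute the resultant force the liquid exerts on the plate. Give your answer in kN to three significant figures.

F ≈ 56.1 kN

γ = 0.789 × 9.81 = 7.74009 kN/m³.
With the apex up, the centroid sits 2h/3 = 2 × 1.5/3 = 1 m below the apex, so the centroid depth is h_c = 3.2 + 1 = 4.2 m.
A = ½ × 2.3 × 1.5 = 1.725 m².
Resultant F = γ·h_c·A = 7.74009 × 4.2 × 1.725 = 56.077 kN.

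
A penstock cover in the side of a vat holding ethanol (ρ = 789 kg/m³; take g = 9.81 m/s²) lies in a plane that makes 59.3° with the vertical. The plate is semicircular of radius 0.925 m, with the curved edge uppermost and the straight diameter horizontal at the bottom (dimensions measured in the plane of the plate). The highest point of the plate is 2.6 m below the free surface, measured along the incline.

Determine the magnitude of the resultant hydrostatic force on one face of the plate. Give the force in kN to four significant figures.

F ≈ 16.64 kN

γ = ρg = 789 × 9.81 / 1000 = 7.74009 kN/m³.
The plate makes 59.3° with the vertical, i.e. θ = 90° − 59.3° = 30.7° to the horizontal. Measuring y along the incline from the free-surface line, vertical depth h = y·sinθ with sinθ = 0.510543.
The centroid lies 4r/(3π) = 0.392582 m above the diameter, so r − 4r/(3π) = 0.925 − 0.392582 = 0.532418 m below the topmost point, so y_c = 2.6 + 0.532418 = 3.13242 m and h_c = 3.13242 × 0.510543 = 1.59924 m.
A = πr²/2 = π × 0.925²/2 = 1.34401 m².
Resultant F = γ·h_c·A = 7.74009 × 1.59924 × 1.34401 = 16.6365 kN.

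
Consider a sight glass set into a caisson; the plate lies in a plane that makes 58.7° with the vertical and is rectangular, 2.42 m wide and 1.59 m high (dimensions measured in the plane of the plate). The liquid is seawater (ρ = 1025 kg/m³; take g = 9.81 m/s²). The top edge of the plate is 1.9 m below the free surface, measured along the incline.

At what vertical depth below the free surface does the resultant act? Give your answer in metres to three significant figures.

γ = ρg = 1025 × 9.81 / 1000 = 10.05525 kN/m³.
The plate makes 58.7° with the vertical, i.e. θ = 90° − 58.7° = 31.3° to the horizontal. Measuring y along the incline from the free-surface line, vertical depth h = y·sinθ with sinθ = 0.519519.
The centroid lies 1.59/2 = 0.795 m below the top edge, so y_c = 1.9 + 0.795 = 2.695 m and h_c = 2.695 × 0.519519 = 1.4001 m.
A = 2.42 × 1.59 = 3.8478 m².
Resultant F = γ·h_c·A = 10.05525 × 1.4001 × 3.8478 = 54.1707 kN.
I_c = b·h³/12 = 2.42 × 1.59³/12 = 0.810635 m⁴.
Centre of pressure: y_p = y_c + I_c/(y_c·A) = 2.695 + 0.810635/(2.695 × 3.8478) = 2.695 + 0.0781725 = 2.77317 m along the plane.
Vertically, h_p = y_p·sinθ = 2.77317 × 0.519519 = 1.44071 m.

h_p = 1.44 m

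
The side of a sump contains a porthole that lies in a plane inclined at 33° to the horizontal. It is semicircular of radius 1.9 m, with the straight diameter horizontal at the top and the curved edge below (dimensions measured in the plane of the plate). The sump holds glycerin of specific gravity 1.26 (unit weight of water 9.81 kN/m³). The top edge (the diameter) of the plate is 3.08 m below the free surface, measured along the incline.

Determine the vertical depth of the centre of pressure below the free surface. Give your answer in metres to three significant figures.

γ = 1.26 × 9.81 = 12.3606 kN/m³.
Let θ = 33° be the plate's angle to the horizontal; measure y along the incline from where the plane meets the free surface. Vertical depth h = y·sinθ with sinθ = 0.544639.
The centroid of a semicircle lies 4r/(3π) = 0.806385 m from the diameter, here below the top edge, so y_c = 3.08 + 0.806385 = 3.88639 m and h_c = 3.88639 × 0.544639 = 2.11668 m.
A = πr²/2 = π × 1.9²/2 = 5.67057 m².
Resultant F = γ·h_c·A = 12.3606 × 2.11668 × 5.67057 = 148.362 kN.
I_c = (π/8 − 8/(9π))·r⁴ = 0.109757 × 1.9⁴ = 1.43036 m⁴.
Centre of pressure: y_p = y_c + I_c/(y_c·A) = 3.88639 + 1.43036/(3.88639 × 5.67057) = 3.88639 + 0.0649041 = 3.95129 m along the plane.
Vertically, h_p = y_p·sinθ = 3.95129 × 0.544639 = 2.15203 m.

h_p = 2.15 m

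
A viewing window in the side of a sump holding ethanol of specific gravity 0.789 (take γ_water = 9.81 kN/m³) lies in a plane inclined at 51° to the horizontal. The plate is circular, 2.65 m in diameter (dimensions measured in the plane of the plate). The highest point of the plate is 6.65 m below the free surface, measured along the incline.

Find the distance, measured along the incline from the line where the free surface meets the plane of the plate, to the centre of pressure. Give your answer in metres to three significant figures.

γ = 0.789 × 9.81 = 7.74009 kN/m³.
Let θ = 51° be the plate's angle to the horizontal; measure y along the incline from where the plane meets the free surface. Vertical depth h = y·sinθ with sinθ = 0.777146.
The centroid is at the centre, 1.325 m below the top of the plate, so y_c = 6.65 + 1.325 = 7.975 m and h_c = 7.975 × 0.777146 = 6.19774 m.
A = π(1.325)² = 5.51546 m².
Resultant F = γ·h_c·A = 7.74009 × 6.19774 × 5.51546 = 264.582 kN.
I_c = πr⁴/4 = π × 1.325⁴/4 = 2.42077 m⁴.
Centre of pressure: y_p = y_c + I_c/(y_c·A) = 7.975 + 2.42077/(7.975 × 5.51546) = 7.975 + 0.0550353 = 8.03004 m along the plane.

y_p = 8.03 m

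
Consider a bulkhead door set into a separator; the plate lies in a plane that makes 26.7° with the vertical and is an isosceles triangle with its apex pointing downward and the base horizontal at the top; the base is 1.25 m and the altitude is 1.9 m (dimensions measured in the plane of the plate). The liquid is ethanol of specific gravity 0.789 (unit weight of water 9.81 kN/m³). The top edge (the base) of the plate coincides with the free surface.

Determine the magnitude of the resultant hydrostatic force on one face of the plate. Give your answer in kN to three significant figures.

F ≈ 5.20 kN

γ = 0.789 × 9.81 = 7.74009 kN/m³.
The plate makes 26.7° with the vertical, i.e. θ = 90° − 26.7° = 63.3° to the horizontal. Measuring y along the incline from the free-surface line, vertical depth h = y·sinθ with sinθ = 0.893371.
With the apex down, the centroid sits h/3 = 1.9/3 = 0.633333 m below the base (the top edge), so y_c = 0.633333 m and h_c = 0.633333 × 0.893371 = 0.565801 m.
A = ½ × 1.25 × 1.9 = 1.1875 m².
Resultant F = γ·h_c·A = 7.74009 × 0.565801 × 1.1875 = 5.20048 kN.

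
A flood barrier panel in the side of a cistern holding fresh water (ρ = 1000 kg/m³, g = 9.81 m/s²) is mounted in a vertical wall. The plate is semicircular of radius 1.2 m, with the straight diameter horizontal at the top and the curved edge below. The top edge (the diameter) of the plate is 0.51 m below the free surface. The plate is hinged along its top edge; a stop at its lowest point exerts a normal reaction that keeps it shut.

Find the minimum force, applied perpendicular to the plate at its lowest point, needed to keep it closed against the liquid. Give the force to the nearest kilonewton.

P ≈ 11 kN

γ = ρg = 1000 × 9.81 = 9810 N/m³ = 9.81 kN/m³.
The centroid of a semicircle lies 4r/(3π) = 0.509296 m from the diameter, here below the top edge, so the centroid depth is h_c = 0.51 + 0.509296 = 1.0193 m.
A = πr²/2 = π × 1.2²/2 = 2.26195 m².
Resultant F = γ·h_c·A = 9.81 × 1.0193 × 2.26195 = 22.618 kN.
I_c = (π/8 − 8/(9π))·r⁴ = 0.109757 × 1.2⁴ = 0.227592 m⁴.
Centre of pressure: y_p = y_c + I_c/(y_c·A) = 1.0193 + 0.227592/(1.0193 × 2.26195) = 1.0193 + 0.0987125 = 1.11801 m along the plane.
The resultant acts 0.509296 + 0.0987125 = 0.608008 m (along the plate) below the hinge at the top edge, so the moment about the hinge is M = F × 0.608008 = 22.618 × 0.608008 = 13.7519 kN·m.
A normal force at the bottom, 1.2 m from the hinge, must supply this moment: P = 13.7519/1.2 = 11.4599 kN.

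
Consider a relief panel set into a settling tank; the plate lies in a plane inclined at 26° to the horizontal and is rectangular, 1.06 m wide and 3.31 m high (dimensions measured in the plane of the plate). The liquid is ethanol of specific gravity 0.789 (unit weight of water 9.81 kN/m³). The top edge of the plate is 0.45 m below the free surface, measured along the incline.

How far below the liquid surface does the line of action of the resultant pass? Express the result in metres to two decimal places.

h_p = 1.11 m

γ = 0.789 × 9.81 = 7.74009 kN/m³.
Let θ = 26° be the plate's angle to the horizontal; measure y along the incline from where the plane meets the free surface. Vertical depth h = y·sinθ with sinθ = 0.438371.
The centroid lies 3.31/2 = 1.655 m below the top edge, so y_c = 0.45 + 1.655 = 2.105 m and h_c = 2.105 × 0.438371 = 0.922771 m.
A = 1.06 × 3.31 = 3.5086 m².
Resultant F = γ·h_c·A = 7.74009 × 0.922771 × 3.5086 = 25.0596 kN.
I_c = b·h³/12 = 1.06 × 3.31³/12 = 3.20338 m⁴.
Centre of pressure: y_p = y_c + I_c/(y_c·A) = 2.105 + 3.20338/(2.105 × 3.5086) = 2.105 + 0.433733 = 2.53873 m along the plane.
Vertically, h_p = y_p·sinθ = 2.53873 × 0.438371 = 1.11291 m.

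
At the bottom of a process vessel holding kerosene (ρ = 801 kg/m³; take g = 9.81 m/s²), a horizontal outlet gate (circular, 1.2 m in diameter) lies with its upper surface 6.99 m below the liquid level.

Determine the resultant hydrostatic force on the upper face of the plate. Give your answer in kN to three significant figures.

γ = ρg = 801 × 9.81 / 1000 = 7.85781 kN/m³.
The plate is horizontal, so pressure is uniform at p = γ·h = 7.85781 × 6.99 = 54.9261 kN/m².
A = π(0.6)² = 1.13097 m².
F = p·A = 54.9261 × 1.13097 = 62.1198 kN.

F ≈ 62.1 kN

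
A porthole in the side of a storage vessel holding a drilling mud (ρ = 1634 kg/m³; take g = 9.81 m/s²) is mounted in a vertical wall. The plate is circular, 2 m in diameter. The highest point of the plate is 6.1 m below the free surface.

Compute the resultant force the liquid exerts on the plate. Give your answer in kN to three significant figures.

γ = ρg = 1634 × 9.81 / 1000 = 16.02954 kN/m³.
The centroid is at the centre, 1 m below the top of the plate, so the centroid depth is h_c = 6.1 + 1 = 7.1 m.
A = π(1)² = 3.14159 m².
Resultant F = γ·h_c·A = 16.02954 × 7.1 × 3.14159 = 357.544 kN.

F ≈ 358 kN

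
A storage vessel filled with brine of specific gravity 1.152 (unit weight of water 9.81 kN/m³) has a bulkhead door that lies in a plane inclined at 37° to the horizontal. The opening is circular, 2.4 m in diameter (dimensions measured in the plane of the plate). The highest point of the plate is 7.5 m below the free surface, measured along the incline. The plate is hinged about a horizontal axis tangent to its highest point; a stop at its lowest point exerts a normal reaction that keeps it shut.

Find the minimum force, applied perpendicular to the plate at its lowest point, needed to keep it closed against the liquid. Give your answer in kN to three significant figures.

γ = 1.152 × 9.81 = 11.30112 kN/m³.
Let θ = 37° be the plate's angle to the horizontal; measure y along the incline from where the plane meets the free surface. Vertical depth h = y·sinθ with sinθ = 0.601815.
The centroid is at the centre, 1.2 m below the top of the plate, so y_c = 7.5 + 1.2 = 8.7 m and h_c = 8.7 × 0.601815 = 5.23579 m.
A = π(1.2)² = 4.52389 m².
Resultant F = γ·h_c·A = 11.30112 × 5.23579 × 4.52389 = 267.68 kN.
I_c = πr⁴/4 = π × 1.2⁴/4 = 1.6286 m⁴.
Centre of pressure: y_p = y_c + I_c/(y_c·A) = 8.7 + 1.6286/(8.7 × 4.52389) = 8.7 + 0.0413793 = 8.74138 m along the plane.
The resultant acts 1.2 + 0.0413793 = 1.24138 m (along the plate) below the hinge at the top edge, so the moment about the hinge is M = F × 1.24138 = 267.68 × 1.24138 = 332.293 kN·m.
A normal force at the bottom, 2.4 m from the hinge, must supply this moment: P = 332.293/2.4 = 138.455 kN.

P ≈ 138 kN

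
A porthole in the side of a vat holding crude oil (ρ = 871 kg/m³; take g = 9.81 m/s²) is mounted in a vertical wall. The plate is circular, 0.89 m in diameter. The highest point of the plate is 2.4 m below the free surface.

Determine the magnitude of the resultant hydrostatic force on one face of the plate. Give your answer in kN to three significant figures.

γ = ρg = 871 × 9.81 / 1000 = 8.54451 kN/m³.
The centroid is at the centre, 0.445 m below the top of the plate, so the centroid depth is h_c = 2.4 + 0.445 = 2.845 m.
A = π(0.445)² = 0.622114 m².
Resultant F = γ·h_c·A = 8.54451 × 2.845 × 0.622114 = 15.1231 kN.

F ≈ 15.1 kN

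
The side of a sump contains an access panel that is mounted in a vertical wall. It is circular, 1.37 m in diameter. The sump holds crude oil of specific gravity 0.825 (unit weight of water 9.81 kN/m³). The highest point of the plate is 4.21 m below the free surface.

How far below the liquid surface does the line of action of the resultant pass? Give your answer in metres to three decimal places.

h_p = 4.919 m

γ = 0.825 × 9.81 = 8.09325 kN/m³.
The centroid is at the centre, 0.685 m below the top of the plate, so the centroid depth is h_c = 4.21 + 0.685 = 4.895 m.
A = π(0.685)² = 1.47411 m².
Resultant F = γ·h_c·A = 8.09325 × 4.895 × 1.47411 = 58.399 kN.
I_c = πr⁴/4 = π × 0.685⁴/4 = 0.172923 m⁴.
Centre of pressure: y_p = y_c + I_c/(y_c·A) = 4.895 + 0.172923/(4.895 × 1.47411) = 4.895 + 0.0239646 = 4.91896 m along the plane.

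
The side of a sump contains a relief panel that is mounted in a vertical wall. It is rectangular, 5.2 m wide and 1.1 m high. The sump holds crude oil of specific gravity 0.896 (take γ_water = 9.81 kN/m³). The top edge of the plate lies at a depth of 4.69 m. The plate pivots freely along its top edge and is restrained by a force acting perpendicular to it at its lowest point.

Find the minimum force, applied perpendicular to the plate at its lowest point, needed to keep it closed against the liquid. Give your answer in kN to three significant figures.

P ≈ 136 kN

γ = 0.896 × 9.81 = 8.78976 kN/m³.
The centroid lies 1.1/2 = 0.55 m below the top edge, so the centroid depth is h_c = 4.69 + 0.55 = 5.24 m.
A = 5.2 × 1.1 = 5.72 m².
Resultant F = γ·h_c·A = 8.78976 × 5.24 × 5.72 = 263.454 kN.
I_c = b·h³/12 = 5.2 × 1.1³/12 = 0.576767 m⁴.
Centre of pressure: y_p = y_c + I_c/(y_c·A) = 5.24 + 0.576767/(5.24 × 5.72) = 5.24 + 0.019243 = 5.25924 m along the plane.
The resultant acts 0.55 + 0.019243 = 0.569243 m (along the plate) below the hinge at the top edge, so the moment about the hinge is M = F × 0.569243 = 263.454 × 0.569243 = 149.969 kN·m.
A normal force at the bottom, 1.1 m from the hinge, must supply this moment: P = 149.969/1.1 = 136.335 kN.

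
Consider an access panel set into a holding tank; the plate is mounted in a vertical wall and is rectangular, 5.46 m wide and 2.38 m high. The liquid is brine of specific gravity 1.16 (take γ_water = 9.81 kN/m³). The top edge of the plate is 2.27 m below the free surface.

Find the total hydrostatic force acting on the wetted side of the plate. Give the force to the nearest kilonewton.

γ = 1.16 × 9.81 = 11.3796 kN/m³.
The centroid lies 2.38/2 = 1.19 m below the top edge, so the centroid depth is h_c = 2.27 + 1.19 = 3.46 m.
A = 5.46 × 2.38 = 12.9948 m².
Resultant F = γ·h_c·A = 11.3796 × 3.46 × 12.9948 = 511.65 kN.

F ≈ 512 kN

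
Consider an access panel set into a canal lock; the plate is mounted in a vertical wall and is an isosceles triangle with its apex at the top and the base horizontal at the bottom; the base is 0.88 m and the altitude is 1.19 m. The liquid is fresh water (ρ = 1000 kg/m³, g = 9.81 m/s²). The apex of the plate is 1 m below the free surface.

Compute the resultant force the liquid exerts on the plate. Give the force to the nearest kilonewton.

γ = ρg = 1000 × 9.81 = 9810 N/m³ = 9.81 kN/m³.
With the apex up, the centroid sits 2h/3 = 2 × 1.19/3 = 0.793333 m below the apex, so the centroid depth is h_c = 1 + 0.793333 = 1.79333 m.
A = ½ × 0.88 × 1.19 = 0.5236 m².
Resultant F = γ·h_c·A = 9.81 × 1.79333 × 0.5236 = 9.21147 kN.

F ≈ 9 kN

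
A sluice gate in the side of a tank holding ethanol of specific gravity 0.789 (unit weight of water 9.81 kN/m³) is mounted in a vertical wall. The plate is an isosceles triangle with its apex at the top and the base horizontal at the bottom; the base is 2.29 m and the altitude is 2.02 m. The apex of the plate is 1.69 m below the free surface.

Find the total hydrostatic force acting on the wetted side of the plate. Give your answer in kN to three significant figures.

γ = 0.789 × 9.81 = 7.74009 kN/m³.
With the apex up, the centroid sits 2h/3 = 2 × 2.02/3 = 1.34667 m below the apex, so the centroid depth is h_c = 1.69 + 1.34667 = 3.03667 m.
A = ½ × 2.29 × 2.02 = 2.3129 m².
Resultant F = γ·h_c·A = 7.74009 × 3.03667 × 2.3129 = 54.3626 kN.

F ≈ 54.4 kN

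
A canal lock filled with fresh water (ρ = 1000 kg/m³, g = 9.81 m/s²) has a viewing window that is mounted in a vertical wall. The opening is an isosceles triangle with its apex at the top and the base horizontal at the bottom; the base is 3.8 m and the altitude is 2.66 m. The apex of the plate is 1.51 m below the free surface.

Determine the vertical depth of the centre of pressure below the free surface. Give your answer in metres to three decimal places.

h_p = 3.403 m

γ = ρg = 1000 × 9.81 = 9810 N/m³ = 9.81 kN/m³.
With the apex up, the centroid sits 2h/3 = 2 × 2.66/3 = 1.77333 m below the apex, so the centroid depth is h_c = 1.51 + 1.77333 = 3.28333 m.
A = ½ × 3.8 × 2.66 = 5.054 m².
Resultant F = γ·h_c·A = 9.81 × 3.28333 × 5.054 = 162.787 kN.
I_c = b·h³/36 = 3.8 × 2.66³/36 = 1.98667 m⁴.
Centre of pressure: y_p = y_c + I_c/(y_c·A) = 3.28333 + 1.98667/(3.28333 × 5.054) = 3.28333 + 0.119723 = 3.40305 m along the plane.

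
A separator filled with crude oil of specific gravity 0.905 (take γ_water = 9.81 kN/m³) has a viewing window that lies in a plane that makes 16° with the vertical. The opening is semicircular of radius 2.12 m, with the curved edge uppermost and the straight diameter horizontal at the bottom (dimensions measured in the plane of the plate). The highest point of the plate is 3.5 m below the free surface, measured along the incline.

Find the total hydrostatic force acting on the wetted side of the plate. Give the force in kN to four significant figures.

γ = 0.905 × 9.81 = 8.87805 kN/m³.
The plate makes 16° with the vertical, i.e. θ = 90° − 16° = 74° to the horizontal. Measuring y along the incline from the free-surface line, vertical depth h = y·sinθ with sinθ = 0.961262.
The centroid lies 4r/(3π) = 0.899756 m above the diameter, so r − 4r/(3π) = 2.12 − 0.899756 = 1.22024 m below the topmost point, so y_c = 3.5 + 1.22024 = 4.72024 m and h_c = 4.72024 × 0.961262 = 4.53739 m.
A = πr²/2 = π × 2.12²/2 = 7.05979 m².
Resultant F = γ·h_c·A = 8.87805 × 4.53739 × 7.05979 = 284.391 kN.

F ≈ 284.4 kN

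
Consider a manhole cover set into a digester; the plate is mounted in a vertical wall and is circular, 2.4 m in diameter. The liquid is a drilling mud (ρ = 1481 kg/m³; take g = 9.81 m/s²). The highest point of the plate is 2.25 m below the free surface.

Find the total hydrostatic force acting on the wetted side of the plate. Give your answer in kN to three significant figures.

F ≈ 227 kN

γ = ρg = 1481 × 9.81 / 1000 = 14.52861 kN/m³.
The centroid is at the centre, 1.2 m below the top of the plate, so the centroid depth is h_c = 2.25 + 1.2 = 3.45 m.
A = π(1.2)² = 4.52389 m².
Resultant F = γ·h_c·A = 14.52861 × 3.45 × 4.52389 = 226.754 kN.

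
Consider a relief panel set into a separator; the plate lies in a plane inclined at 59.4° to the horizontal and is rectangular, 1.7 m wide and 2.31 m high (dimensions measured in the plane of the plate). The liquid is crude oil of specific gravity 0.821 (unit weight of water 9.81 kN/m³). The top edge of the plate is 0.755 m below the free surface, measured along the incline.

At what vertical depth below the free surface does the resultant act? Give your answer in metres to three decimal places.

h_p = 1.844 m

γ = 0.821 × 9.81 = 8.05401 kN/m³.
Let θ = 59.4° be the plate's angle to the horizontal; measure y along the incline from where the plane meets the free surface. Vertical depth h = y·sinθ with sinθ = 0.860742.
The centroid lies 2.31/2 = 1.155 m below the top edge, so y_c = 0.755 + 1.155 = 1.91 m and h_c = 1.91 × 0.860742 = 1.64402 m.
A = 1.7 × 2.31 = 3.927 m².
Resultant F = γ·h_c·A = 8.05401 × 1.64402 × 3.927 = 51.9972 kN.
I_c = b·h³/12 = 1.7 × 2.31³/12 = 1.74624 m⁴.
Centre of pressure: y_p = y_c + I_c/(y_c·A) = 1.91 + 1.74624/(1.91 × 3.927) = 1.91 + 0.232814 = 2.14281 m along the plane.
Vertically, h_p = y_p·sinθ = 2.14281 × 0.860742 = 1.84441 m.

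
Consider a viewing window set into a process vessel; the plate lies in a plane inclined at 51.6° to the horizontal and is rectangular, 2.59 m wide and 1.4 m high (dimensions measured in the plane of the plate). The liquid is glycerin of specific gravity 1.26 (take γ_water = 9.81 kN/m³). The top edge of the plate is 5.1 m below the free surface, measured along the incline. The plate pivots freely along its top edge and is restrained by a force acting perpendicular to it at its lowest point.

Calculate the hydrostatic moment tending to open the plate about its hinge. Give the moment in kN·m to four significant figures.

M ≈ 148.3 kN·m

γ = 1.26 × 9.81 = 12.3606 kN/m³.
Let θ = 51.6° be the plate's angle to the horizontal; measure y along the incline from where the plane meets the free surface. Vertical depth h = y·sinθ with sinθ = 0.783693.
The centroid lies 1.4/2 = 0.7 m below the top edge, so y_c = 5.1 + 0.7 = 5.8 m and h_c = 5.8 × 0.783693 = 4.54542 m.
A = 2.59 × 1.4 = 3.626 m².
Resultant F = γ·h_c·A = 12.3606 × 4.54542 × 3.626 = 203.724 kN.
I_c = b·h³/12 = 2.59 × 1.4³/12 = 0.592247 m⁴.
Centre of pressure: y_p = y_c + I_c/(y_c·A) = 5.8 + 0.592247/(5.8 × 3.626) = 5.8 + 0.0281609 = 5.82816 m along the plane.
The resultant acts 0.7 + 0.0281609 = 0.728161 m (along the plate) below the hinge at the top edge, so the moment about the hinge is M = F × 0.728161 = 203.724 × 0.728161 = 148.344 kN·m.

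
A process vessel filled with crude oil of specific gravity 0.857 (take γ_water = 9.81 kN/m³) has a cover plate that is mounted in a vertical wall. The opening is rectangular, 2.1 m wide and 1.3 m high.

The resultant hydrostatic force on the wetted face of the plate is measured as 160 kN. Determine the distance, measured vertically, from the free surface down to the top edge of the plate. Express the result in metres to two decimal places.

d_top ≈ 6.32 m

γ = 0.857 × 9.81 = 8.40717 kN/m³.
A = 2.1 × 1.3 = 2.73 m².
From F = γ·h_c·A, the centroid depth is h_c = 160/(8.40717 × 2.73) = 6.9712 m.
The centroid lies 1.3/2 = 0.65 m below the top edge, so the top edge sits at h_top = 6.9712 − 0.65 = 6.3212 m below the surface.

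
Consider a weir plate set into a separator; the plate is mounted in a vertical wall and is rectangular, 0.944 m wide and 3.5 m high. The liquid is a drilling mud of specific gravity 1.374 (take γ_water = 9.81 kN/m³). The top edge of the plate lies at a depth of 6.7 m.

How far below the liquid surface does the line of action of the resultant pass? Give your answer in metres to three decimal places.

h_p = 8.571 m

γ = 1.374 × 9.81 = 13.47894 kN/m³.
The centroid lies 3.5/2 = 1.75 m below the top edge, so the centroid depth is h_c = 6.7 + 1.75 = 8.45 m.
A = 0.944 × 3.5 = 3.304 m².
Resultant F = γ·h_c·A = 13.47894 × 8.45 × 3.304 = 376.316 kN.
I_c = b·h³/12 = 0.944 × 3.5³/12 = 3.37283 m⁴.
Centre of pressure: y_p = y_c + I_c/(y_c·A) = 8.45 + 3.37283/(8.45 × 3.304) = 8.45 + 0.120809 = 8.57081 m along the plane.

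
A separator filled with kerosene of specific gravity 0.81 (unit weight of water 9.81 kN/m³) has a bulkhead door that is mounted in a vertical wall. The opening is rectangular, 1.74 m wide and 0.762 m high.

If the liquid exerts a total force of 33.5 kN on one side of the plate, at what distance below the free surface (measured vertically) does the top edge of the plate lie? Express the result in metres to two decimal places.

d_top ≈ 2.80 m

γ = 0.81 × 9.81 = 7.9461 kN/m³.
A = 1.74 × 0.762 = 1.32588 m².
From F = γ·h_c·A, the centroid depth is h_c = 33.5/(7.9461 × 1.32588) = 3.1797 m.
The centroid lies 0.762/2 = 0.381 m below the top edge, so the top edge sits at h_top = 3.1797 − 0.381 = 2.7987 m below the surface.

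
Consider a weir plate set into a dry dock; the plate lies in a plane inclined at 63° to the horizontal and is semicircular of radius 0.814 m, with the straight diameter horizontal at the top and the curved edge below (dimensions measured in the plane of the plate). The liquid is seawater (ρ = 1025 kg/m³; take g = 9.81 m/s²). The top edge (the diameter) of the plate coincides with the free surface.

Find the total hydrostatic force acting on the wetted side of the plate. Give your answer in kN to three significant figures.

γ = ρg = 1025 × 9.81 / 1000 = 10.05525 kN/m³.
Let θ = 63° be the plate's angle to the horizontal; measure y along the incline from where the plane meets the free surface. Vertical depth h = y·sinθ with sinθ = 0.891007.
The centroid of a semicircle lies 4r/(3π) = 0.345472 m from the diameter, here below the top edge, so y_c = 0.345472 m and h_c = 0.345472 × 0.891007 = 0.307818 m.
A = πr²/2 = π × 0.814²/2 = 1.0408 m².
Resultant F = γ·h_c·A = 10.05525 × 0.307818 × 1.0408 = 3.22147 kN.

F ≈ 3.22 kN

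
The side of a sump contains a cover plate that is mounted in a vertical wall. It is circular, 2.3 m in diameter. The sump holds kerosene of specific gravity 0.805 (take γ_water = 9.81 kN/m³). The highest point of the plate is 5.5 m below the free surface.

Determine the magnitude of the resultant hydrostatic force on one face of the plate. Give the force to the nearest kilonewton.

γ = 0.805 × 9.81 = 7.89705 kN/m³.
The centroid is at the centre, 1.15 m below the top of the plate, so the centroid depth is h_c = 5.5 + 1.15 = 6.65 m.
A = π(1.15)² = 4.15476 m².
Resultant F = γ·h_c·A = 7.89705 × 6.65 × 4.15476 = 218.189 kN.

F ≈ 218 kN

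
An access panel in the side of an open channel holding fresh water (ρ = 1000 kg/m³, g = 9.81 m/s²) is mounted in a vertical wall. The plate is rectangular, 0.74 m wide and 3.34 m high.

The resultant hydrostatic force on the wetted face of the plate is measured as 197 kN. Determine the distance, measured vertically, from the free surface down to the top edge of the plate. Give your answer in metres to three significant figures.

γ = ρg = 1000 × 9.81 = 9810 N/m³ = 9.81 kN/m³.
A = 0.74 × 3.34 = 2.4716 m².
From F = γ·h_c·A, the centroid depth is h_c = 197/(9.81 × 2.4716) = 8.12492 m.
The centroid lies 3.34/2 = 1.67 m below the top edge, so the top edge sits at h_top = 8.12492 − 1.67 = 6.45492 m below the surface.

d_top ≈ 6.45 m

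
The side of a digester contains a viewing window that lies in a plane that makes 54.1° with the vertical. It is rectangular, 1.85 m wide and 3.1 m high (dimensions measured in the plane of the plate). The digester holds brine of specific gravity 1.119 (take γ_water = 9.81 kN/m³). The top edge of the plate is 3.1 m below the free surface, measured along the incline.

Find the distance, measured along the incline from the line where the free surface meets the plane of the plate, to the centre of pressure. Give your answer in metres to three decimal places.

γ = 1.119 × 9.81 = 10.97739 kN/m³.
The plate makes 54.1° with the vertical, i.e. θ = 90° − 54.1° = 35.9° to the horizontal. Measuring y along the incline from the free-surface line, vertical depth h = y·sinθ with sinθ = 0.586372.
The centroid lies 3.1/2 = 1.55 m below the top edge, so y_c = 3.1 + 1.55 = 4.65 m and h_c = 4.65 × 0.586372 = 2.72663 m.
A = 1.85 × 3.1 = 5.735 m².
Resultant F = γ·h_c·A = 10.97739 × 2.72663 × 5.735 = 171.656 kN.
I_c = b·h³/12 = 1.85 × 3.1³/12 = 4.59278 m⁴.
Centre of pressure: y_p = y_c + I_c/(y_c·A) = 4.65 + 4.59278/(4.65 × 5.735) = 4.65 + 0.172222 = 4.82222 m along the plane.

y_p = 4.822 m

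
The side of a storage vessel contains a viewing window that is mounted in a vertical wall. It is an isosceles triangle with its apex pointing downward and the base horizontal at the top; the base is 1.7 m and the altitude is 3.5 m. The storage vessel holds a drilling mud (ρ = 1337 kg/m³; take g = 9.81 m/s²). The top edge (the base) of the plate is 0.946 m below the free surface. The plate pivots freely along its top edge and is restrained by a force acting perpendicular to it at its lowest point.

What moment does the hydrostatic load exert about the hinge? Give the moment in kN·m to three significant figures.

γ = ρg = 1337 × 9.81 / 1000 = 13.11597 kN/m³.
With the apex down, the centroid sits h/3 = 3.5/3 = 1.16667 m below the base (the top edge), so the centroid depth is h_c = 0.946 + 1.16667 = 2.11267 m.
A = ½ × 1.7 × 3.5 = 2.975 m².
Resultant F = γ·h_c·A = 13.11597 × 2.11267 × 2.975 = 82.4364 kN.
I_c = b·h³/36 = 1.7 × 3.5³/36 = 2.02465 m⁴.
Centre of pressure: y_p = y_c + I_c/(y_c·A) = 2.11267 + 2.02465/(2.11267 × 2.975) = 2.11267 + 0.32213 = 2.4348 m along the plane.
The resultant acts 1.16667 + 0.32213 = 1.4888 m (along the plate) below the hinge at the top edge, so the moment about the hinge is M = F × 1.4888 = 82.4364 × 1.4888 = 122.731 kN·m.

M ≈ 123 kN·m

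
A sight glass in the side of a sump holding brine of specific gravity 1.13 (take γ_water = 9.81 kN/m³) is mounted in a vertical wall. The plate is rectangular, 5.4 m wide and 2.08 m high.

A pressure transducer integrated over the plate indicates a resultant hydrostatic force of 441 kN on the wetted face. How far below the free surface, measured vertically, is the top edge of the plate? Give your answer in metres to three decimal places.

d_top ≈ 2.502 m

γ = 1.13 × 9.81 = 11.0853 kN/m³.
A = 5.4 × 2.08 = 11.232 m².
From F = γ·h_c·A, the centroid depth is h_c = 441/(11.0853 × 11.232) = 3.54188 m.
The centroid lies 2.08/2 = 1.04 m below the top edge, so the top edge sits at h_top = 3.54188 − 1.04 = 2.50188 m below the surface.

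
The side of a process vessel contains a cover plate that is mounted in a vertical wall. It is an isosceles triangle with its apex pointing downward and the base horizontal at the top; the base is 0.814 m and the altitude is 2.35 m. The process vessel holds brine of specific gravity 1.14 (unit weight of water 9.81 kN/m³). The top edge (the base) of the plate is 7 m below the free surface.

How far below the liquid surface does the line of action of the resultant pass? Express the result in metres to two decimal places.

h_p = 7.82 m

γ = 1.14 × 9.81 = 11.1834 kN/m³.
With the apex down, the centroid sits h/3 = 2.35/3 = 0.783333 m below the base (the top edge), so the centroid depth is h_c = 7 + 0.783333 = 7.78333 m.
A = ½ × 0.814 × 2.35 = 0.95645 m².
Resultant F = γ·h_c·A = 11.1834 × 7.78333 × 0.95645 = 83.2533 kN.
I_c = b·h³/36 = 0.814 × 2.35³/36 = 0.293444 m⁴.
Centre of pressure: y_p = y_c + I_c/(y_c·A) = 7.78333 + 0.293444/(7.78333 × 0.95645) = 7.78333 + 0.0394183 = 7.82275 m along the plane.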